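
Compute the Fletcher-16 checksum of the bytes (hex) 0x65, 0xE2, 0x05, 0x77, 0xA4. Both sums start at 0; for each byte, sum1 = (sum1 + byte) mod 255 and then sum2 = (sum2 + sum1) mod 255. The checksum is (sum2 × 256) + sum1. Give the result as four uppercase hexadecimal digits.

2969

Running sums (mod 255):
  after byte 0 (0x65): sum1=101, sum2=101
  after byte 1 (0xE2): sum1=72, sum2=173
  after byte 2 (0x05): sum1=77, sum2=250
  after byte 3 (0x77): sum1=196, sum2=191
  after byte 4 (0xA4): sum1=105, sum2=41
Checksum = sum2·256 + sum1 = 41·256 + 105 = 10601 = 0x2969.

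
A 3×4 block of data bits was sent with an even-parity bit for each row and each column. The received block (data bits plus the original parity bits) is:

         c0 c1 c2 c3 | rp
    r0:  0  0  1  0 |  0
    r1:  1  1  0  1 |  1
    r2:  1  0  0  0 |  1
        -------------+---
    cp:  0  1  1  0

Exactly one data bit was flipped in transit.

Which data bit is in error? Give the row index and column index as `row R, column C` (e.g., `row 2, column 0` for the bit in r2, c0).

row 0, column 3

Recompute each row's even parity and compare to rp:
  r0: data parity 1, sent rp 0 → mismatch
  r1: data parity 1, sent rp 1 → ok
  r2: data parity 1, sent rp 1 → ok
Recompute each column's even parity and compare to cp:
  c0: data parity 0, sent cp 0 → ok
  c1: data parity 1, sent cp 1 → ok
  c2: data parity 1, sent cp 1 → ok
  c3: data parity 1, sent cp 0 → mismatch
Exactly one row (r0) and one column (c3) fail → the flipped bit is at their intersection.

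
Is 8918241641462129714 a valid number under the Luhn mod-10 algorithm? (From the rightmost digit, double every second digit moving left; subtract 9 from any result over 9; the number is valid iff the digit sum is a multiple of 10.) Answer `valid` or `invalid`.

valid

From the right, keep odd positions and double even positions (subtract 9 from any doubled value over 9):
  doubled (positions 2,4,...): 2 9 2 3 2 3 8 7 9 → sum 45
  kept (positions 1,3,...): 4 7 2 2 4 4 1 2 1 8 → sum 35
Total = 80.
80 mod 10 = 0, so the number is valid.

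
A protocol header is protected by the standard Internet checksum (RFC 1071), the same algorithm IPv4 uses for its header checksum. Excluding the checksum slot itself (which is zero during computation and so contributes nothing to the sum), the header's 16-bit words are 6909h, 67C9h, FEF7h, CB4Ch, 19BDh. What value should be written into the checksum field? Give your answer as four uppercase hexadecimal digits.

4B2B

One's-complement addition (fold any carry out of bit 15 back into bit 0):
  0x6909 + 0x67C9 = 0x0D0D2
  0xD0D2 + 0xFEF7 = 0x1CFC9 → wrap carry → 0xCFCA
  0xCFCA + 0xCB4C = 0x19B16 → wrap carry → 0x9B17
  0x9B17 + 0x19BD = 0x0B4D4
One's-complement sum = 0xB4D4.
Checksum = ~0xB4D4 & 0xFFFF = 0x4B2B.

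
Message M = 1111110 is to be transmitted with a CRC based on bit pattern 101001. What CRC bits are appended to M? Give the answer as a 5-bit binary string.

00100

Append 5 zeros: 111111000000. Divide by 101001 (XOR where the leading bit is 1):
  pos 0: 111111 XOR 101001 = 010110
  pos 1: 101100 XOR 101001 = 000101
  pos 4: 101000 XOR 101001 = 000001
Remainder (last 5 bits) = 00100. This is the CRC / FCS.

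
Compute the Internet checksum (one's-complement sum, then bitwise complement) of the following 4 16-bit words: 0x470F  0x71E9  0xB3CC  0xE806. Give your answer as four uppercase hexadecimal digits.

AB33

One's-complement addition (fold any carry out of bit 15 back into bit 0):
  0x470F + 0x71E9 = 0x0B8F8
  0xB8F8 + 0xB3CC = 0x16CC4 → wrap carry → 0x6CC5
  0x6CC5 + 0xE806 = 0x154CB → wrap carry → 0x54CC
One's-complement sum = 0x54CC.
Checksum = ~0x54CC & 0xFFFF = 0xAB33.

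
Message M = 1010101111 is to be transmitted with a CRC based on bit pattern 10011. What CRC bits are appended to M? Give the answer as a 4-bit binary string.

1011

Append 4 zeros: 10101011110000. Divide by 10011 (XOR where the leading bit is 1):
  pos 0: 10101 XOR 10011 = 00110
  pos 2: 11001 XOR 10011 = 01010
  pos 3: 10101 XOR 10011 = 00110
  pos 5: 11011 XOR 10011 = 01000
  pos 6: 10000 XOR 10011 = 00011
  pos 9: 11000 XOR 10011 = 01011
Remainder (last 4 bits) = 1011. This is the CRC / FCS.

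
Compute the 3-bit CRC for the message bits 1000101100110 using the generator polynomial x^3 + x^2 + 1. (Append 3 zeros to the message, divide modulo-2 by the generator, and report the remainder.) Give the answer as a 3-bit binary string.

111

Append 3 zeros: 1000101100110000. Divide by 1101 (XOR where the leading bit is 1):
  pos 0: 1000 XOR 1101 = 0101
  pos 1: 1011 XOR 1101 = 0110
  pos 2: 1100 XOR 1101 = 0001
  pos 5: 1110 XOR 1101 = 0011
  pos 7: 1101 XOR 1101 = 0000
  pos 11: 1000 XOR 1101 = 0101
  pos 12: 1010 XOR 1101 = 0111
Remainder (last 3 bits) = 111. This is the CRC / FCS.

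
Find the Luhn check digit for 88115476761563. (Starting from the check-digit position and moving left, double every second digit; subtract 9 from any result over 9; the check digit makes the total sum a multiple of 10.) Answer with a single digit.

5

Partial digits right→left: 3 6 5 1 6 7 6 7 4 5 1 1 8 8
Double every second digit counting from the check-digit position (so the 1st, 3rd, 5th, ... of the partial from the right).
  doubled (with −9 where >9): 6 1 3 3 8 2 7 → sum 30
  kept as-is: 6 1 7 7 5 1 8 → sum 35
Total = 30 + 35 = 65.
Check digit = (10 − (65 mod 10)) mod 10 = 5.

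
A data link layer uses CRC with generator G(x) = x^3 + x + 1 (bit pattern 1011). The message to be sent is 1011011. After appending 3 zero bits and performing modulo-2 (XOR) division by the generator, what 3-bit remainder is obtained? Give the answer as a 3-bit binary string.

Append 3 zeros: 1011011000. Divide by 1011 (XOR where the leading bit is 1):
  pos 0: 1011 XOR 1011 = 0000
  pos 5: 1100 XOR 1011 = 0111
  pos 6: 1110 XOR 1011 = 0101
Remainder (last 3 bits) = 101. This is the CRC / FCS.

101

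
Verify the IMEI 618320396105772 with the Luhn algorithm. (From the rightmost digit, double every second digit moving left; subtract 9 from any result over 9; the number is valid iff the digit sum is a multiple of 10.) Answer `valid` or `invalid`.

invalid

From the right, keep odd positions and double even positions (subtract 9 from any doubled value over 9):
  doubled (positions 2,4,...): 5 1 2 9 0 6 2 → sum 25
  kept (positions 1,3,...): 2 7 0 6 3 2 8 6 → sum 34
Total = 59.
59 mod 10 = 9, so the number is invalid.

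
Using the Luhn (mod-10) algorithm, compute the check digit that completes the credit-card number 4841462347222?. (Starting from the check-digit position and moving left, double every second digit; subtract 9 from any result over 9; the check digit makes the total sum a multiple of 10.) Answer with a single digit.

9

Partial digits right→left: 2 2 2 7 4 3 2 6 4 1 4 8 4
Double every second digit counting from the check-digit position (so the 1st, 3rd, 5th, ... of the partial from the right).
  doubled (with −9 where >9): 4 4 8 4 8 8 8 → sum 44
  kept as-is: 2 7 3 6 1 8 → sum 27
Total = 44 + 27 = 71.
Check digit = (10 − (71 mod 10)) mod 10 = 9.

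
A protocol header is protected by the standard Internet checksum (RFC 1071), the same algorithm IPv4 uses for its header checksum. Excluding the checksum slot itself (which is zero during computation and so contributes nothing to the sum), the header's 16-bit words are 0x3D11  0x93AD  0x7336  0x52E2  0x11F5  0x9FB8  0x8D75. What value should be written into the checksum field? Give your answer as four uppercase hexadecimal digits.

One's-complement addition (fold any carry out of bit 15 back into bit 0):
  0x3D11 + 0x93AD = 0x0D0BE
  0xD0BE + 0x7336 = 0x143F4 → wrap carry → 0x43F5
  0x43F5 + 0x52E2 = 0x096D7
  0x96D7 + 0x11F5 = 0x0A8CC
  0xA8CC + 0x9FB8 = 0x14884 → wrap carry → 0x4885
  0x4885 + 0x8D75 = 0x0D5FA
One's-complement sum = 0xD5FA.
Checksum = ~0xD5FA & 0xFFFF = 0x2A05.

2A05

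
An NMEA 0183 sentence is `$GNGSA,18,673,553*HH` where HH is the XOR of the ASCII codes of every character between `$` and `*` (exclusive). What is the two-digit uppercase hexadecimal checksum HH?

XOR the ASCII codes of the payload characters:
  'G' = 0x47 → acc = 0x47
  'N' = 0x4E → acc = 0x09
  'G' = 0x47 → acc = 0x4E
  'S' = 0x53 → acc = 0x1D
  'A' = 0x41 → acc = 0x5C
  ',' = 0x2C → acc = 0x70
  '1' = 0x31 → acc = 0x41
  '8' = 0x38 → acc = 0x79
  ',' = 0x2C → acc = 0x55
  '6' = 0x36 → acc = 0x63
  '7' = 0x37 → acc = 0x54
  '3' = 0x33 → acc = 0x67
  ',' = 0x2C → acc = 0x4B
  '5' = 0x35 → acc = 0x7E
  '5' = 0x35 → acc = 0x4B
  '3' = 0x33 → acc = 0x78
Checksum = 0x78.

78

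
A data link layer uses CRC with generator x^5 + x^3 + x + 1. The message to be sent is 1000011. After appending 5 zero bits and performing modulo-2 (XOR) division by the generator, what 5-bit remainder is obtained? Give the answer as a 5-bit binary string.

Append 5 zeros: 100001100000. Divide by 101011 (XOR where the leading bit is 1):
  pos 0: 100001 XOR 101011 = 001010
  pos 2: 101010 XOR 101011 = 000001
Remainder (last 5 bits) = 10000. This is the CRC / FCS.

10000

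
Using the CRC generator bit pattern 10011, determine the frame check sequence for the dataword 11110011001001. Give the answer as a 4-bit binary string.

Append 4 zeros: 111100110010010000. Divide by 10011 (XOR where the leading bit is 1):
  pos 0: 11110 XOR 10011 = 01101
  pos 1: 11010 XOR 10011 = 01001
  pos 2: 10011 XOR 10011 = 00000
  pos 7: 10010 XOR 10011 = 00001
  pos 11: 10100 XOR 10011 = 00111
  pos 13: 11100 XOR 10011 = 01111
Remainder (last 4 bits) = 1111. This is the CRC / FCS.

1111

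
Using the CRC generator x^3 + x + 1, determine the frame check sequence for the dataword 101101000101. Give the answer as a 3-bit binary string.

000

Append 3 zeros: 101101000101000. Divide by 1011 (XOR where the leading bit is 1):
  pos 0: 1011 XOR 1011 = 0000
  pos 5: 1000 XOR 1011 = 0011
  pos 7: 1110 XOR 1011 = 0101
  pos 8: 1011 XOR 1011 = 0000
Remainder (last 3 bits) = 000. This is the CRC / FCS.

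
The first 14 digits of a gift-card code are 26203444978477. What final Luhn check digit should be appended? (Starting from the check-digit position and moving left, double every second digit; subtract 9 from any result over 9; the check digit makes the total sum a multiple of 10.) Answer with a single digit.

Partial digits right→left: 7 7 4 8 7 9 4 4 4 3 0 2 6 2
Double every second digit counting from the check-digit position (so the 1st, 3rd, 5th, ... of the partial from the right).
  doubled (with −9 where >9): 5 8 5 8 8 0 3 → sum 37
  kept as-is: 7 8 9 4 3 2 2 → sum 35
Total = 37 + 35 = 72.
Check digit = (10 − (72 mod 10)) mod 10 = 8.

8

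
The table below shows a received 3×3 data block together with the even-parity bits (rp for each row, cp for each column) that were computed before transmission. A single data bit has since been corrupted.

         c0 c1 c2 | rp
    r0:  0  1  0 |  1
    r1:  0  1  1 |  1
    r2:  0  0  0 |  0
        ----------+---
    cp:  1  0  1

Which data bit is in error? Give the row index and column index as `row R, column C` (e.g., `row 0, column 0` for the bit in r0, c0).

Recompute each row's even parity and compare to rp:
  r0: data parity 1, sent rp 1 → ok
  r1: data parity 0, sent rp 1 → mismatch
  r2: data parity 0, sent rp 0 → ok
Recompute each column's even parity and compare to cp:
  c0: data parity 0, sent cp 1 → mismatch
  c1: data parity 0, sent cp 0 → ok
  c2: data parity 1, sent cp 1 → ok
Exactly one row (r1) and one column (c0) fail → the flipped bit is at their intersection.

row 1, column 0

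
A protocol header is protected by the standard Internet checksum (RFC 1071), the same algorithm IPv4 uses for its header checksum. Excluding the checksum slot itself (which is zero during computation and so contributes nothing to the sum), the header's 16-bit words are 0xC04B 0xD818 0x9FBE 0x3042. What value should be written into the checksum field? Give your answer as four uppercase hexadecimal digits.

979A

One's-complement addition (fold any carry out of bit 15 back into bit 0):
  0xC04B + 0xD818 = 0x19863 → wrap carry → 0x9864
  0x9864 + 0x9FBE = 0x13822 → wrap carry → 0x3823
  0x3823 + 0x3042 = 0x06865
One's-complement sum = 0x6865.
Checksum = ~0x6865 & 0xFFFF = 0x979A.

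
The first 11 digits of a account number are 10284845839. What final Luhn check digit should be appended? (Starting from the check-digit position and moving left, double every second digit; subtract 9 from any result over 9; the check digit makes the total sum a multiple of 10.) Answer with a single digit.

8

Partial digits right→left: 9 3 8 5 4 8 4 8 2 0 1
Double every second digit counting from the check-digit position (so the 1st, 3rd, 5th, ... of the partial from the right).
  doubled (with −9 where >9): 9 7 8 8 4 2 → sum 38
  kept as-is: 3 5 8 8 0 → sum 24
Total = 38 + 24 = 62.
Check digit = (10 − (62 mod 10)) mod 10 = 8.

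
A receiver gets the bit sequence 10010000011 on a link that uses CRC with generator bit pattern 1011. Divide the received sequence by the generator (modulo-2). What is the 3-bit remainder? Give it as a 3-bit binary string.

Modulo-2 division of 10010000011 by 1011:
  pos 0: 1001 XOR 1011 = 0010
  pos 2: 1000 XOR 1011 = 0011
  pos 4: 1100 XOR 1011 = 0111
  pos 5: 1110 XOR 1011 = 0101
  pos 6: 1011 XOR 1011 = 0000
Remainder = 001 (nonzero — an error is detected).

001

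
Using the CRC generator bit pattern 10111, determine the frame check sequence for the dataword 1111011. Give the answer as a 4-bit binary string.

0110

Append 4 zeros: 11110110000. Divide by 10111 (XOR where the leading bit is 1):
  pos 0: 11110 XOR 10111 = 01001
  pos 1: 10011 XOR 10111 = 00100
  pos 3: 10010 XOR 10111 = 00101
  pos 5: 10100 XOR 10111 = 00011
Remainder (last 4 bits) = 0110. This is the CRC / FCS.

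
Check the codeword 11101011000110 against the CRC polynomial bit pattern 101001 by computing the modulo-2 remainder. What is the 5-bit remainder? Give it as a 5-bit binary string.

Modulo-2 division of 11101011000110 by 101001:
  pos 0: 111010 XOR 101001 = 010011
  pos 1: 100111 XOR 101001 = 001110
  pos 3: 111010 XOR 101001 = 010011
  pos 4: 100110 XOR 101001 = 001111
  pos 6: 111101 XOR 101001 = 010100
  pos 7: 101001 XOR 101001 = 000000
Remainder = 00000 (zero — the frame passes the CRC check).

00000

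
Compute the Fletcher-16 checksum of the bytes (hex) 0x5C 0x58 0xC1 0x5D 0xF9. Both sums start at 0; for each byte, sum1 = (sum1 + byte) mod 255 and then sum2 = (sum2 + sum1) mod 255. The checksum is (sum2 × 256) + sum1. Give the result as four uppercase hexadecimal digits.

29CD

Running sums (mod 255):
  after byte 0 (0x5C): sum1=92, sum2=92
  after byte 1 (0x58): sum1=180, sum2=17
  after byte 2 (0xC1): sum1=118, sum2=135
  after byte 3 (0x5D): sum1=211, sum2=91
  after byte 4 (0xF9): sum1=205, sum2=41
Checksum = sum2·256 + sum1 = 41·256 + 205 = 10701 = 0x29CD.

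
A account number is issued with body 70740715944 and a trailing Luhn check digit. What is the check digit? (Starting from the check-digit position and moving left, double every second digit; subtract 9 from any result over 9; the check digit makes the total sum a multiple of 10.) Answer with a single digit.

1

Partial digits right→left: 4 4 9 5 1 7 0 4 7 0 7
Double every second digit counting from the check-digit position (so the 1st, 3rd, 5th, ... of the partial from the right).
  doubled (with −9 where >9): 8 9 2 0 5 5 → sum 29
  kept as-is: 4 5 7 4 0 → sum 20
Total = 29 + 20 = 49.
Check digit = (10 − (49 mod 10)) mod 10 = 1.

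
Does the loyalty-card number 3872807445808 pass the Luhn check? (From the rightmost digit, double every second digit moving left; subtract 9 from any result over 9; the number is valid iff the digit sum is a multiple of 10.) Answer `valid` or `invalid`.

From the right, keep odd positions and double even positions (subtract 9 from any doubled value over 9):
  doubled (positions 2,4,...): 0 1 8 0 4 7 → sum 20
  kept (positions 1,3,...): 8 8 4 7 8 7 3 → sum 45
Total = 65.
65 mod 10 = 5, so the number is invalid.

invalid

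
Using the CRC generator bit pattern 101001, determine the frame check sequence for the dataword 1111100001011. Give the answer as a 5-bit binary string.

00101

Append 5 zeros: 111110000101100000. Divide by 101001 (XOR where the leading bit is 1):
  pos 0: 111110 XOR 101001 = 010111
  pos 1: 101110 XOR 101001 = 000111
  pos 4: 111001 XOR 101001 = 010000
  pos 5: 100000 XOR 101001 = 001001
  pos 7: 100111 XOR 101001 = 001110
  pos 9: 111000 XOR 101001 = 010001
  pos 10: 100010 XOR 101001 = 001011
  pos 12: 101100 XOR 101001 = 000101
Remainder (last 5 bits) = 00101. This is the CRC / FCS.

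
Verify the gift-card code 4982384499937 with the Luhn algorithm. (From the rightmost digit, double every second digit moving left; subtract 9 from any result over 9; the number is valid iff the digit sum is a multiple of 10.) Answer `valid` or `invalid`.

invalid

From the right, keep odd positions and double even positions (subtract 9 from any doubled value over 9):
  doubled (positions 2,4,...): 6 9 8 7 4 9 → sum 43
  kept (positions 1,3,...): 7 9 9 4 3 8 4 → sum 44
Total = 87.
87 mod 10 = 7, so the number is invalid.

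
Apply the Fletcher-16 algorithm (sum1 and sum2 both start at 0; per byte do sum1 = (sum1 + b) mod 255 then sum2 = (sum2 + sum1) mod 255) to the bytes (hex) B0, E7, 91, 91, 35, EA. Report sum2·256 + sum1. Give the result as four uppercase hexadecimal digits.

FBDB

Running sums (mod 255):
  after byte 0 (B0): sum1=176, sum2=176
  after byte 1 (E7): sum1=152, sum2=73
  after byte 2 (91): sum1=42, sum2=115
  after byte 3 (91): sum1=187, sum2=47
  after byte 4 (35): sum1=240, sum2=32
  after byte 5 (EA): sum1=219, sum2=251
Checksum = sum2·256 + sum1 = 251·256 + 219 = 64475 = 0xFBDB.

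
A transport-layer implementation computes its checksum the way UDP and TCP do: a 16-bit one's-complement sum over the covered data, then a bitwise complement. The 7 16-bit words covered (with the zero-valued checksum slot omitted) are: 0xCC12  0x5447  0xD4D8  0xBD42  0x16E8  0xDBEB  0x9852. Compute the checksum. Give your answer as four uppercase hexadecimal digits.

C263

One's-complement addition (fold any carry out of bit 15 back into bit 0):
  0xCC12 + 0x5447 = 0x12059 → wrap carry → 0x205A
  0x205A + 0xD4D8 = 0x0F532
  0xF532 + 0xBD42 = 0x1B274 → wrap carry → 0xB275
  0xB275 + 0x16E8 = 0x0C95D
  0xC95D + 0xDBEB = 0x1A548 → wrap carry → 0xA549
  0xA549 + 0x9852 = 0x13D9B → wrap carry → 0x3D9C
One's-complement sum = 0x3D9C.
Checksum = ~0x3D9C & 0xFFFF = 0xC263.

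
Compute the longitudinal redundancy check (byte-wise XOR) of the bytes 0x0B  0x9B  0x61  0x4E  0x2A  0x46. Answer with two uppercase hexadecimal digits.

XOR the bytes together:
  start with 0x0B
  0x0B ⊕ 0x9B = 0x90
  0x90 ⊕ 0x61 = 0xF1
  0xF1 ⊕ 0x4E = 0xBF
  0xBF ⊕ 0x2A = 0x95
  0x95 ⊕ 0x46 = 0xD3

D3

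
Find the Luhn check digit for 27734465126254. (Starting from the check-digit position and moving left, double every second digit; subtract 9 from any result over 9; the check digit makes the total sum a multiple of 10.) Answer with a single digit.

Partial digits right→left: 4 5 2 6 2 1 5 6 4 4 3 7 7 2
Double every second digit counting from the check-digit position (so the 1st, 3rd, 5th, ... of the partial from the right).
  doubled (with −9 where >9): 8 4 4 1 8 6 5 → sum 36
  kept as-is: 5 6 1 6 4 7 2 → sum 31
Total = 36 + 31 = 67.
Check digit = (10 − (67 mod 10)) mod 10 = 3.

3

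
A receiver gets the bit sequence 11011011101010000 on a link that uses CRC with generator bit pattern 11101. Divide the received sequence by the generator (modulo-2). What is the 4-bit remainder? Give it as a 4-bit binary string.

Modulo-2 division of 11011011101010000 by 11101:
  pos 0: 11011 XOR 11101 = 00110
  pos 2: 11001 XOR 11101 = 00100
  pos 4: 10011 XOR 11101 = 01110
  pos 5: 11100 XOR 11101 = 00001
  pos 9: 11010 XOR 11101 = 00111
  pos 11: 11100 XOR 11101 = 00001
Remainder = 0010 (nonzero — an error is detected).

0010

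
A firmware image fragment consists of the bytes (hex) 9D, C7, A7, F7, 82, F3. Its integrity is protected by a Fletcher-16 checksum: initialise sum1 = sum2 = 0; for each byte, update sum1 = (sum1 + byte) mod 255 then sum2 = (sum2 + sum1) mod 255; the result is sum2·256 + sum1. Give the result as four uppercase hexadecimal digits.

Running sums (mod 255):
  after byte 0 (9D): sum1=157, sum2=157
  after byte 1 (C7): sum1=101, sum2=3
  after byte 2 (A7): sum1=13, sum2=16
  after byte 3 (F7): sum1=5, sum2=21
  after byte 4 (82): sum1=135, sum2=156
  after byte 5 (F3): sum1=123, sum2=24
Checksum = sum2·256 + sum1 = 24·256 + 123 = 6267 = 0x187B.

187B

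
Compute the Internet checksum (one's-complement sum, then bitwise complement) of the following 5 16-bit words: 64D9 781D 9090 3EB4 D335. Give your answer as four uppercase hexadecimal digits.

808E

One's-complement addition (fold any carry out of bit 15 back into bit 0):
  0x64D9 + 0x781D = 0x0DCF6
  0xDCF6 + 0x9090 = 0x16D86 → wrap carry → 0x6D87
  0x6D87 + 0x3EB4 = 0x0AC3B
  0xAC3B + 0xD335 = 0x17F70 → wrap carry → 0x7F71
One's-complement sum = 0x7F71.
Checksum = ~0x7F71 & 0xFFFF = 0x808E.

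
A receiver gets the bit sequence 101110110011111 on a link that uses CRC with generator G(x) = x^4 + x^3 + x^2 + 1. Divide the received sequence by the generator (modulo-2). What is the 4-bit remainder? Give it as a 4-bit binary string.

Modulo-2 division of 101110110011111 by 11101:
  pos 0: 10111 XOR 11101 = 01010
  pos 1: 10100 XOR 11101 = 01001
  pos 2: 10011 XOR 11101 = 01110
  pos 3: 11101 XOR 11101 = 00000
  pos 10: 11111 XOR 11101 = 00010
Remainder = 0010 (nonzero — an error is detected).

0010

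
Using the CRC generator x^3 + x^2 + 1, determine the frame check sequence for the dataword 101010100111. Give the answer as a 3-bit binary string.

Append 3 zeros: 101010100111000. Divide by 1101 (XOR where the leading bit is 1):
  pos 0: 1010 XOR 1101 = 0111
  pos 1: 1111 XOR 1101 = 0010
  pos 3: 1001 XOR 1101 = 0100
  pos 4: 1000 XOR 1101 = 0101
  pos 5: 1010 XOR 1101 = 0111
  pos 6: 1111 XOR 1101 = 0010
  pos 8: 1011 XOR 1101 = 0110
  pos 9: 1100 XOR 1101 = 0001
Remainder (last 3 bits) = 100. This is the CRC / FCS.

100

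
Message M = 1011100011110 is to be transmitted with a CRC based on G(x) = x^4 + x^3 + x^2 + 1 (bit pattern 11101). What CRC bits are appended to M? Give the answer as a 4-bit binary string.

Append 4 zeros: 10111000111100000. Divide by 11101 (XOR where the leading bit is 1):
  pos 0: 10111 XOR 11101 = 01010
  pos 1: 10100 XOR 11101 = 01001
  pos 2: 10010 XOR 11101 = 01111
  pos 3: 11110 XOR 11101 = 00011
  pos 6: 11111 XOR 11101 = 00010
  pos 9: 10100 XOR 11101 = 01001
  pos 10: 10010 XOR 11101 = 01111
  pos 11: 11110 XOR 11101 = 00011
Remainder (last 4 bits) = 0110. This is the CRC / FCS.

0110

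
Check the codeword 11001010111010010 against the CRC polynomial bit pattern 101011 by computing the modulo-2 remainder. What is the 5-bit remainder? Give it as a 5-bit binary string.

00111

Modulo-2 division of 11001010111010010 by 101011:
  pos 0: 110010 XOR 101011 = 011001
  pos 1: 110011 XOR 101011 = 011000
  pos 2: 110000 XOR 101011 = 011011
  pos 3: 110111 XOR 101011 = 011100
  pos 4: 111001 XOR 101011 = 010010
  pos 5: 100101 XOR 101011 = 001110
  pos 7: 111001 XOR 101011 = 010010
  pos 8: 100100 XOR 101011 = 001111
  pos 10: 111101 XOR 101011 = 010110
  pos 11: 101100 XOR 101011 = 000111
Remainder = 00111 (nonzero — an error is detected).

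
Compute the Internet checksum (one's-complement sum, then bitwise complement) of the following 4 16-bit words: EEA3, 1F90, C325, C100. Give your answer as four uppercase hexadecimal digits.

6DA5

One's-complement addition (fold any carry out of bit 15 back into bit 0):
  0xEEA3 + 0x1F90 = 0x10E33 → wrap carry → 0x0E34
  0x0E34 + 0xC325 = 0x0D159
  0xD159 + 0xC100 = 0x19259 → wrap carry → 0x925A
One's-complement sum = 0x925A.
Checksum = ~0x925A & 0xFFFF = 0x6DA5.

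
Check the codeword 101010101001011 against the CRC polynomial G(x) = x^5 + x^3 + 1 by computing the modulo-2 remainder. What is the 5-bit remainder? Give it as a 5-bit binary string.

01101

Modulo-2 division of 101010101001011 by 101001:
  pos 0: 101010 XOR 101001 = 000011
  pos 4: 111010 XOR 101001 = 010011
  pos 5: 100110 XOR 101001 = 001111
  pos 7: 111110 XOR 101001 = 010111
  pos 8: 101111 XOR 101001 = 000110
Remainder = 01101 (nonzero — an error is detected).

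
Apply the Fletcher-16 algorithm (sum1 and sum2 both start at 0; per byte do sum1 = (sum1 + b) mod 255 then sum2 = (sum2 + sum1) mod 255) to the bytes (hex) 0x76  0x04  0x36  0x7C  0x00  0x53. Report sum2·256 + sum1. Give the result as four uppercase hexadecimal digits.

7C80

Running sums (mod 255):
  after byte 0 (0x76): sum1=118, sum2=118
  after byte 1 (0x04): sum1=122, sum2=240
  after byte 2 (0x36): sum1=176, sum2=161
  after byte 3 (0x7C): sum1=45, sum2=206
  after byte 4 (0x00): sum1=45, sum2=251
  after byte 5 (0x53): sum1=128, sum2=124
Checksum = sum2·256 + sum1 = 124·256 + 128 = 31872 = 0x7C80.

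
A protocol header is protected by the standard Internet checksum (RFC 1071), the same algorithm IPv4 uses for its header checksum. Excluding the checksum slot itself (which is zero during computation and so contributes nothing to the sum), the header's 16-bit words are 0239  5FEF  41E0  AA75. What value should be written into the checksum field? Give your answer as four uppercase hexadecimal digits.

One's-complement addition (fold any carry out of bit 15 back into bit 0):
  0x0239 + 0x5FEF = 0x06228
  0x6228 + 0x41E0 = 0x0A408
  0xA408 + 0xAA75 = 0x14E7D → wrap carry → 0x4E7E
One's-complement sum = 0x4E7E.
Checksum = ~0x4E7E & 0xFFFF = 0xB181.

B181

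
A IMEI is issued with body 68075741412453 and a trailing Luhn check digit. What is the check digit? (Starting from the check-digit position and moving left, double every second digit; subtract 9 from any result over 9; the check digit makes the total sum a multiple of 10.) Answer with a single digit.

Partial digits right→left: 3 5 4 2 1 4 1 4 7 5 7 0 8 6
Double every second digit counting from the check-digit position (so the 1st, 3rd, 5th, ... of the partial from the right).
  doubled (with −9 where >9): 6 8 2 2 5 5 7 → sum 35
  kept as-is: 5 2 4 4 5 0 6 → sum 26
Total = 35 + 26 = 61.
Check digit = (10 − (61 mod 10)) mod 10 = 9.

9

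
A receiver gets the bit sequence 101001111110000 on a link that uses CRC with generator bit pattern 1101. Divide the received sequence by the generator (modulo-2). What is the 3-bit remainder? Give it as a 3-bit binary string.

111

Modulo-2 division of 101001111110000 by 1101:
  pos 0: 1010 XOR 1101 = 0111
  pos 1: 1110 XOR 1101 = 0011
  pos 3: 1111 XOR 1101 = 0010
  pos 5: 1011 XOR 1101 = 0110
  pos 6: 1101 XOR 1101 = 0000
  pos 10: 1000 XOR 1101 = 0101
  pos 11: 1010 XOR 1101 = 0111
Remainder = 111 (nonzero — an error is detected).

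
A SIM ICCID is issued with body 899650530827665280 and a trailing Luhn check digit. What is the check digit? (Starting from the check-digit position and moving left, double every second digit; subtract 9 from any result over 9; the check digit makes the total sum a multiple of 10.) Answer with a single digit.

Partial digits right→left: 0 8 2 5 6 6 7 2 8 0 3 5 0 5 6 9 9 8
Double every second digit counting from the check-digit position (so the 1st, 3rd, 5th, ... of the partial from the right).
  doubled (with −9 where >9): 0 4 3 5 7 6 0 3 9 → sum 37
  kept as-is: 8 5 6 2 0 5 5 9 8 → sum 48
Total = 37 + 48 = 85.
Check digit = (10 − (85 mod 10)) mod 10 = 5.

5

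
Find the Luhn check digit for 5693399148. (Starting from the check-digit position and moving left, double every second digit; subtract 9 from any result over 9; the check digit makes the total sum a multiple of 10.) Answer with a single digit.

Partial digits right→left: 8 4 1 9 9 3 3 9 6 5
Double every second digit counting from the check-digit position (so the 1st, 3rd, 5th, ... of the partial from the right).
  doubled (with −9 where >9): 7 2 9 6 3 → sum 27
  kept as-is: 4 9 3 9 5 → sum 30
Total = 27 + 30 = 57.
Check digit = (10 − (57 mod 10)) mod 10 = 3.

3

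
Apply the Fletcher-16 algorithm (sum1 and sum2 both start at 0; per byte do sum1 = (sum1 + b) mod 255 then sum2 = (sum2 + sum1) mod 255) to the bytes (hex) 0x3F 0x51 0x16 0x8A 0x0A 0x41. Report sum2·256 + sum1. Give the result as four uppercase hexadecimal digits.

Running sums (mod 255):
  after byte 0 (0x3F): sum1=63, sum2=63
  after byte 1 (0x51): sum1=144, sum2=207
  after byte 2 (0x16): sum1=166, sum2=118
  after byte 3 (0x8A): sum1=49, sum2=167
  after byte 4 (0x0A): sum1=59, sum2=226
  after byte 5 (0x41): sum1=124, sum2=95
Checksum = sum2·256 + sum1 = 95·256 + 124 = 24444 = 0x5F7C.

5F7C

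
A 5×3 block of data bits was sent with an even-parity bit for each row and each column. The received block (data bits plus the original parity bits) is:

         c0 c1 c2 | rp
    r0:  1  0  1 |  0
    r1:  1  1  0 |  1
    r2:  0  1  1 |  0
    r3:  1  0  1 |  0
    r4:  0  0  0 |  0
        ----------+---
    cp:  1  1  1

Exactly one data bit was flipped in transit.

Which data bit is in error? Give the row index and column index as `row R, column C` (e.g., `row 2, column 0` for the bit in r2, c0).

Recompute each row's even parity and compare to rp:
  r0: data parity 0, sent rp 0 → ok
  r1: data parity 0, sent rp 1 → mismatch
  r2: data parity 0, sent rp 0 → ok
  r3: data parity 0, sent rp 0 → ok
  r4: data parity 0, sent rp 0 → ok
Recompute each column's even parity and compare to cp:
  c0: data parity 1, sent cp 1 → ok
  c1: data parity 0, sent cp 1 → mismatch
  c2: data parity 1, sent cp 1 → ok
Exactly one row (r1) and one column (c1) fail → the flipped bit is at their intersection.

row 1, column 1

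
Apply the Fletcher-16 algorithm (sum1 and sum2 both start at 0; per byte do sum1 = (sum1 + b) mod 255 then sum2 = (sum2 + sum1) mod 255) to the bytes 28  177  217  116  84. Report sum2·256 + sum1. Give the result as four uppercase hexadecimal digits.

Running sums (mod 255):
  after byte 0 (28): sum1=28, sum2=28
  after byte 1 (177): sum1=205, sum2=233
  after byte 2 (217): sum1=167, sum2=145
  after byte 3 (116): sum1=28, sum2=173
  after byte 4 (84): sum1=112, sum2=30
Checksum = sum2·256 + sum1 = 30·256 + 112 = 7792 = 0x1E70.

1E70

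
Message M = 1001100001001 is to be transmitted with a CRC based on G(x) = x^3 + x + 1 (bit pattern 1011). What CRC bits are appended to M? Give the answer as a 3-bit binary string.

101

Append 3 zeros: 1001100001001000. Divide by 1011 (XOR where the leading bit is 1):
  pos 0: 1001 XOR 1011 = 0010
  pos 2: 1010 XOR 1011 = 0001
  pos 5: 1000 XOR 1011 = 0011
  pos 7: 1110 XOR 1011 = 0101
  pos 8: 1010 XOR 1011 = 0001
  pos 11: 1100 XOR 1011 = 0111
  pos 12: 1110 XOR 1011 = 0101
Remainder (last 3 bits) = 101. This is the CRC / FCS.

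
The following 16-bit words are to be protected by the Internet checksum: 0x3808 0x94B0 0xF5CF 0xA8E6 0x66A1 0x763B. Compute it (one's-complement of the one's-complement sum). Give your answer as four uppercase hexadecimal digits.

B7B3

One's-complement addition (fold any carry out of bit 15 back into bit 0):
  0x3808 + 0x94B0 = 0x0CCB8
  0xCCB8 + 0xF5CF = 0x1C287 → wrap carry → 0xC288
  0xC288 + 0xA8E6 = 0x16B6E → wrap carry → 0x6B6F
  0x6B6F + 0x66A1 = 0x0D210
  0xD210 + 0x763B = 0x1484B → wrap carry → 0x484C
One's-complement sum = 0x484C.
Checksum = ~0x484C & 0xFFFF = 0xB7B3.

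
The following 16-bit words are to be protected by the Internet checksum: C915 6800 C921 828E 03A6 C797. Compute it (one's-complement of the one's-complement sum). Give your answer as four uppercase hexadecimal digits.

One's-complement addition (fold any carry out of bit 15 back into bit 0):
  0xC915 + 0x6800 = 0x13115 → wrap carry → 0x3116
  0x3116 + 0xC921 = 0x0FA37
  0xFA37 + 0x828E = 0x17CC5 → wrap carry → 0x7CC6
  0x7CC6 + 0x03A6 = 0x0806C
  0x806C + 0xC797 = 0x14803 → wrap carry → 0x4804
One's-complement sum = 0x4804.
Checksum = ~0x4804 & 0xFFFF = 0xB7FB.

B7FB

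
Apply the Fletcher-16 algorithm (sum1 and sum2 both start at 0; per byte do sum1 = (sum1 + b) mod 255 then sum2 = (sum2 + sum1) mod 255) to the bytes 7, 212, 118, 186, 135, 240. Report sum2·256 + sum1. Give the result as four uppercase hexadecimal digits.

Running sums (mod 255):
  after byte 0 (7): sum1=7, sum2=7
  after byte 1 (212): sum1=219, sum2=226
  after byte 2 (118): sum1=82, sum2=53
  after byte 3 (186): sum1=13, sum2=66
  after byte 4 (135): sum1=148, sum2=214
  after byte 5 (240): sum1=133, sum2=92
Checksum = sum2·256 + sum1 = 92·256 + 133 = 23685 = 0x5C85.

5C85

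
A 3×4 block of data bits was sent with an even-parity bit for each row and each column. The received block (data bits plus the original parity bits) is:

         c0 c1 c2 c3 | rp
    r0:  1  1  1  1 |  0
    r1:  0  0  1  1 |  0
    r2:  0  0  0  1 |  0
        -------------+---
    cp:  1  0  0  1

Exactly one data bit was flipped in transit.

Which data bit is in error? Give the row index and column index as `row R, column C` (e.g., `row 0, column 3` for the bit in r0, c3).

row 2, column 1

Recompute each row's even parity and compare to rp:
  r0: data parity 0, sent rp 0 → ok
  r1: data parity 0, sent rp 0 → ok
  r2: data parity 1, sent rp 0 → mismatch
Recompute each column's even parity and compare to cp:
  c0: data parity 1, sent cp 1 → ok
  c1: data parity 1, sent cp 0 → mismatch
  c2: data parity 0, sent cp 0 → ok
  c3: data parity 1, sent cp 1 → ok
Exactly one row (r2) and one column (c1) fail → the flipped bit is at their intersection.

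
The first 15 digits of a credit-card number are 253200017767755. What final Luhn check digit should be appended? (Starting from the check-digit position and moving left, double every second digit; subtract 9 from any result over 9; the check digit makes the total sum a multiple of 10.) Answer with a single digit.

Partial digits right→left: 5 5 7 7 6 7 7 1 0 0 0 2 3 5 2
Double every second digit counting from the check-digit position (so the 1st, 3rd, 5th, ... of the partial from the right).
  doubled (with −9 where >9): 1 5 3 5 0 0 6 4 → sum 24
  kept as-is: 5 7 7 1 0 2 5 → sum 27
Total = 24 + 27 = 51.
Check digit = (10 − (51 mod 10)) mod 10 = 9.

9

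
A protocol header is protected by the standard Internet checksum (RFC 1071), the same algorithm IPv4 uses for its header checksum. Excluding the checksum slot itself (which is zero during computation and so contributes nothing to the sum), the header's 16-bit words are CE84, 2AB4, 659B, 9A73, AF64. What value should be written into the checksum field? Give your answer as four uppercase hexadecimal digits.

5753

One's-complement addition (fold any carry out of bit 15 back into bit 0):
  0xCE84 + 0x2AB4 = 0x0F938
  0xF938 + 0x659B = 0x15ED3 → wrap carry → 0x5ED4
  0x5ED4 + 0x9A73 = 0x0F947
  0xF947 + 0xAF64 = 0x1A8AB → wrap carry → 0xA8AC
One's-complement sum = 0xA8AC.
Checksum = ~0xA8AC & 0xFFFF = 0x5753.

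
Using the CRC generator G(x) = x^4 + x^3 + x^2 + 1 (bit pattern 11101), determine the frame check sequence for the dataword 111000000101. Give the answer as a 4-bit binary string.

Append 4 zeros: 1110000001010000. Divide by 11101 (XOR where the leading bit is 1):
  pos 0: 11100 XOR 11101 = 00001
  pos 4: 10000 XOR 11101 = 01101
  pos 5: 11011 XOR 11101 = 00110
  pos 7: 11001 XOR 11101 = 00100
  pos 9: 10000 XOR 11101 = 01101
  pos 10: 11010 XOR 11101 = 00111
Remainder (last 4 bits) = 1110. This is the CRC / FCS.

1110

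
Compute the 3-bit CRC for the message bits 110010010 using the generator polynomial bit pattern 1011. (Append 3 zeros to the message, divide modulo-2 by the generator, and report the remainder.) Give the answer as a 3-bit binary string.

010

Append 3 zeros: 110010010000. Divide by 1011 (XOR where the leading bit is 1):
  pos 0: 1100 XOR 1011 = 0111
  pos 1: 1111 XOR 1011 = 0100
  pos 2: 1000 XOR 1011 = 0011
  pos 4: 1101 XOR 1011 = 0110
  pos 5: 1100 XOR 1011 = 0111
  pos 6: 1110 XOR 1011 = 0101
  pos 7: 1010 XOR 1011 = 0001
Remainder (last 3 bits) = 010. This is the CRC / FCS.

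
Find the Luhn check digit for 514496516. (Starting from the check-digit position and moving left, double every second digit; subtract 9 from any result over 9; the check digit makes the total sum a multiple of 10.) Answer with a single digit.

Partial digits right→left: 6 1 5 6 9 4 4 1 5
Double every second digit counting from the check-digit position (so the 1st, 3rd, 5th, ... of the partial from the right).
  doubled (with −9 where >9): 3 1 9 8 1 → sum 22
  kept as-is: 1 6 4 1 → sum 12
Total = 22 + 12 = 34.
Check digit = (10 − (34 mod 10)) mod 10 = 6.

6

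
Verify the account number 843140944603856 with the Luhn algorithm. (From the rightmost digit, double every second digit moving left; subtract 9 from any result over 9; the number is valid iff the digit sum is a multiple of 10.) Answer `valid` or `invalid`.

From the right, keep odd positions and double even positions (subtract 9 from any doubled value over 9):
  doubled (positions 2,4,...): 1 6 3 8 0 2 8 → sum 28
  kept (positions 1,3,...): 6 8 0 4 9 4 3 8 → sum 42
Total = 70.
70 mod 10 = 0, so the number is valid.

valid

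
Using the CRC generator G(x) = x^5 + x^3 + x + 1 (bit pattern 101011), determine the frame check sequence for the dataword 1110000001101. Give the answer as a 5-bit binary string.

Append 5 zeros: 111000000110100000. Divide by 101011 (XOR where the leading bit is 1):
  pos 0: 111000 XOR 101011 = 010011
  pos 1: 100110 XOR 101011 = 001101
  pos 3: 110100 XOR 101011 = 011111
  pos 4: 111111 XOR 101011 = 010100
  pos 5: 101001 XOR 101011 = 000010
  pos 9: 100100 XOR 101011 = 001111
  pos 11: 111100 XOR 101011 = 010111
  pos 12: 101110 XOR 101011 = 000101
Remainder (last 5 bits) = 00101. This is the CRC / FCS.

00101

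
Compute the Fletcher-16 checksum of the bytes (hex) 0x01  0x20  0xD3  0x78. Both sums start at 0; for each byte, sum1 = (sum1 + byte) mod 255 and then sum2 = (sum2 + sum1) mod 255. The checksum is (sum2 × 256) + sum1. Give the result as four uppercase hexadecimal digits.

Running sums (mod 255):
  after byte 0 (0x01): sum1=1, sum2=1
  after byte 1 (0x20): sum1=33, sum2=34
  after byte 2 (0xD3): sum1=244, sum2=23
  after byte 3 (0x78): sum1=109, sum2=132
Checksum = sum2·256 + sum1 = 132·256 + 109 = 33901 = 0x846D.

846D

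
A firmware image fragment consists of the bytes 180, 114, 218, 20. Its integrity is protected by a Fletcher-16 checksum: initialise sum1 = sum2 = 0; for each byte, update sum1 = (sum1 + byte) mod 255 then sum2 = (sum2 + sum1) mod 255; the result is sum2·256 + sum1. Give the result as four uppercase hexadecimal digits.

Running sums (mod 255):
  after byte 0 (180): sum1=180, sum2=180
  after byte 1 (114): sum1=39, sum2=219
  after byte 2 (218): sum1=2, sum2=221
  after byte 3 (20): sum1=22, sum2=243
Checksum = sum2·256 + sum1 = 243·256 + 22 = 62230 = 0xF316.

F316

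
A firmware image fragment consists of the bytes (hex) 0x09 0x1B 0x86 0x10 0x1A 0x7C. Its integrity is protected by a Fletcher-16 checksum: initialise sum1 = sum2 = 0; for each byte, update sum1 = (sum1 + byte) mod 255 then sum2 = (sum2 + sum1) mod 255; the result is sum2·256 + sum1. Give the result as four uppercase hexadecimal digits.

Running sums (mod 255):
  after byte 0 (0x09): sum1=9, sum2=9
  after byte 1 (0x1B): sum1=36, sum2=45
  after byte 2 (0x86): sum1=170, sum2=215
  after byte 3 (0x10): sum1=186, sum2=146
  after byte 4 (0x1A): sum1=212, sum2=103
  after byte 5 (0x7C): sum1=81, sum2=184
Checksum = sum2·256 + sum1 = 184·256 + 81 = 47185 = 0xB851.

B851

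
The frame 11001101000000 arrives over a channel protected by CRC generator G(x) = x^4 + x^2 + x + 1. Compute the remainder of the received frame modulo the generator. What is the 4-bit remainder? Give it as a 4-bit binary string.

Modulo-2 division of 11001101000000 by 10111:
  pos 0: 11001 XOR 10111 = 01110
  pos 1: 11101 XOR 10111 = 01010
  pos 2: 10100 XOR 10111 = 00011
  pos 5: 11100 XOR 10111 = 01011
  pos 6: 10110 XOR 10111 = 00001
Remainder = 1000 (nonzero — an error is detected).

1000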